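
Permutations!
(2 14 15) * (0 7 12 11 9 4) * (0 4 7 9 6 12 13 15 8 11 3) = (0 9 7 13 15 2 14 8 11 6 12 3) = [9, 1, 14, 0, 4, 5, 12, 13, 11, 7, 10, 6, 3, 15, 8, 2]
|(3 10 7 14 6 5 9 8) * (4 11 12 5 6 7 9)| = 4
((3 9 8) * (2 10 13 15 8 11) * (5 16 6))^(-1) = (2 11 9 3 8 15 13 10)(5 6 16)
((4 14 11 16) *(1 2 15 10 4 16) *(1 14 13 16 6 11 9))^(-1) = ((1 2 15 10 4 13 16 6 11 14 9))^(-1) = (1 9 14 11 6 16 13 4 10 15 2)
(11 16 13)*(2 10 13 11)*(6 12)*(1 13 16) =(1 13 2 10 16 11)(6 12) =[0, 13, 10, 3, 4, 5, 12, 7, 8, 9, 16, 1, 6, 2, 14, 15, 11]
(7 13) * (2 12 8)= (2 12 8)(7 13)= [0, 1, 12, 3, 4, 5, 6, 13, 2, 9, 10, 11, 8, 7]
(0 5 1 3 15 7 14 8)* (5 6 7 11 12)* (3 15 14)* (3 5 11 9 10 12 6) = (0 3 14 8)(1 15 9 10 12 11 6 7 5) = [3, 15, 2, 14, 4, 1, 7, 5, 0, 10, 12, 6, 11, 13, 8, 9]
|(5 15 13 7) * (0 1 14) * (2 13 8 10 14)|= 10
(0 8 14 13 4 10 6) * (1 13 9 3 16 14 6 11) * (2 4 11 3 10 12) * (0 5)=[8, 13, 4, 16, 12, 0, 5, 7, 6, 10, 3, 1, 2, 11, 9, 15, 14]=(0 8 6 5)(1 13 11)(2 4 12)(3 16 14 9 10)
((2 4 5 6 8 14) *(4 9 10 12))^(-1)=(2 14 8 6 5 4 12 10 9)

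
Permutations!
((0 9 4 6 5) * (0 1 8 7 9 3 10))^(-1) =(0 10 3)(1 5 6 4 9 7 8)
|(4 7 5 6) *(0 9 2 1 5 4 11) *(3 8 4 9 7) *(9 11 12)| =6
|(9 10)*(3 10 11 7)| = 5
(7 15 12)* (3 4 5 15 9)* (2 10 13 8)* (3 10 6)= (2 6 3 4 5 15 12 7 9 10 13 8)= [0, 1, 6, 4, 5, 15, 3, 9, 2, 10, 13, 11, 7, 8, 14, 12]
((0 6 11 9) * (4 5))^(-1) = (0 9 11 6)(4 5)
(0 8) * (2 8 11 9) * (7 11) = [7, 1, 8, 3, 4, 5, 6, 11, 0, 2, 10, 9] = (0 7 11 9 2 8)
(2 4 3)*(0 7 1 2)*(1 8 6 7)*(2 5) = (0 1 5 2 4 3)(6 7 8) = [1, 5, 4, 0, 3, 2, 7, 8, 6]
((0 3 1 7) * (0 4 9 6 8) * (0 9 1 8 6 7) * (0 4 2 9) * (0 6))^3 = (9)(0 6 8 3)(1 4)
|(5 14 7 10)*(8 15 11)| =12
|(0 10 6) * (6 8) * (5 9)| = |(0 10 8 6)(5 9)| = 4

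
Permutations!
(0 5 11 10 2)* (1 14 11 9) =(0 5 9 1 14 11 10 2) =[5, 14, 0, 3, 4, 9, 6, 7, 8, 1, 2, 10, 12, 13, 11]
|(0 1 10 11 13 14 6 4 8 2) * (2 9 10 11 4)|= 28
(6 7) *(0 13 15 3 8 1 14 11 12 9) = (0 13 15 3 8 1 14 11 12 9)(6 7) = [13, 14, 2, 8, 4, 5, 7, 6, 1, 0, 10, 12, 9, 15, 11, 3]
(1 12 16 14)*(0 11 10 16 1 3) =[11, 12, 2, 0, 4, 5, 6, 7, 8, 9, 16, 10, 1, 13, 3, 15, 14] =(0 11 10 16 14 3)(1 12)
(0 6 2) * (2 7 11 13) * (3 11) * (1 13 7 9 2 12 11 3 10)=[6, 13, 0, 3, 4, 5, 9, 10, 8, 2, 1, 7, 11, 12]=(0 6 9 2)(1 13 12 11 7 10)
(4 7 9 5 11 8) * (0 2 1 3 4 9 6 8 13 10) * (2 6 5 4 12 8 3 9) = [6, 9, 1, 12, 7, 11, 3, 5, 2, 4, 0, 13, 8, 10] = (0 6 3 12 8 2 1 9 4 7 5 11 13 10)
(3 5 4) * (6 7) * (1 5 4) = [0, 5, 2, 4, 3, 1, 7, 6] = (1 5)(3 4)(6 7)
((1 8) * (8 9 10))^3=(1 8 10 9)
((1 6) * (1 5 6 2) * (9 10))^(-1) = ((1 2)(5 6)(9 10))^(-1) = (1 2)(5 6)(9 10)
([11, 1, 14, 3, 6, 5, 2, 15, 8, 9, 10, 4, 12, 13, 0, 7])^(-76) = (15)(0 4 2)(6 14 11)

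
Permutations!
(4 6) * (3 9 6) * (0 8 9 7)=(0 8 9 6 4 3 7)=[8, 1, 2, 7, 3, 5, 4, 0, 9, 6]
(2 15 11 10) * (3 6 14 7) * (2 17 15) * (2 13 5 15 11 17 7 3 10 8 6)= (2 13 5 15 17 11 8 6 14 3)(7 10)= [0, 1, 13, 2, 4, 15, 14, 10, 6, 9, 7, 8, 12, 5, 3, 17, 16, 11]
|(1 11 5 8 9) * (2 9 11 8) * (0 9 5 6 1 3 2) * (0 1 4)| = 10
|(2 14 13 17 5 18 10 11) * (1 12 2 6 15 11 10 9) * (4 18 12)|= 12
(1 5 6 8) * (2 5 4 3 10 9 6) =[0, 4, 5, 10, 3, 2, 8, 7, 1, 6, 9] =(1 4 3 10 9 6 8)(2 5)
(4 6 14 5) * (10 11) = (4 6 14 5)(10 11) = [0, 1, 2, 3, 6, 4, 14, 7, 8, 9, 11, 10, 12, 13, 5]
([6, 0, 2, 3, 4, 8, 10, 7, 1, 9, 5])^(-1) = [1, 8, 2, 3, 4, 10, 0, 7, 5, 9, 6]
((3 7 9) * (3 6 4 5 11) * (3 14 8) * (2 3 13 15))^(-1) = ((2 3 7 9 6 4 5 11 14 8 13 15))^(-1) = (2 15 13 8 14 11 5 4 6 9 7 3)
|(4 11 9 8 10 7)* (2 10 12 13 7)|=|(2 10)(4 11 9 8 12 13 7)|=14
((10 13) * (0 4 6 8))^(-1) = (0 8 6 4)(10 13)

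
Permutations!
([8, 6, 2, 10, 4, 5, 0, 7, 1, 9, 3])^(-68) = (10)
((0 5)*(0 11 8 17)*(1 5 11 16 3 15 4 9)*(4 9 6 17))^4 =((0 11 8 4 6 17)(1 5 16 3 15 9))^4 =(0 6 8)(1 15 16)(3 5 9)(4 11 17)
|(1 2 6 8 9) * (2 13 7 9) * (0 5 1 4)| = |(0 5 1 13 7 9 4)(2 6 8)| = 21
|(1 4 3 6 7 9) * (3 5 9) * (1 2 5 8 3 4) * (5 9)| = 10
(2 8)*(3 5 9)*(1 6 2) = [0, 6, 8, 5, 4, 9, 2, 7, 1, 3] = (1 6 2 8)(3 5 9)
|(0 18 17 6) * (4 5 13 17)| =|(0 18 4 5 13 17 6)| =7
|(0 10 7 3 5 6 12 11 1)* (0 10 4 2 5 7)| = 18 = |(0 4 2 5 6 12 11 1 10)(3 7)|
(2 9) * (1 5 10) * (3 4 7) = (1 5 10)(2 9)(3 4 7) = [0, 5, 9, 4, 7, 10, 6, 3, 8, 2, 1]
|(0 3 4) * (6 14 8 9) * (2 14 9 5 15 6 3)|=10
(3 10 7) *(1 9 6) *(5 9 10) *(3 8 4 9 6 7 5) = (1 10 5 6)(4 9 7 8) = [0, 10, 2, 3, 9, 6, 1, 8, 4, 7, 5]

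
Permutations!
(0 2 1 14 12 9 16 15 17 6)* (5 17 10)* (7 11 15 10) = (0 2 1 14 12 9 16 10 5 17 6)(7 11 15) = [2, 14, 1, 3, 4, 17, 0, 11, 8, 16, 5, 15, 9, 13, 12, 7, 10, 6]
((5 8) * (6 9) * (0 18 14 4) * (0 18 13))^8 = ((0 13)(4 18 14)(5 8)(6 9))^8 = (4 14 18)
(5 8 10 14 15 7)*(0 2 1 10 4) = (0 2 1 10 14 15 7 5 8 4) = [2, 10, 1, 3, 0, 8, 6, 5, 4, 9, 14, 11, 12, 13, 15, 7]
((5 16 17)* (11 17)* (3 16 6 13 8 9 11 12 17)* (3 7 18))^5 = (3 6 7 17 9 16 13 18 5 11 12 8)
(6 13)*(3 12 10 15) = (3 12 10 15)(6 13) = [0, 1, 2, 12, 4, 5, 13, 7, 8, 9, 15, 11, 10, 6, 14, 3]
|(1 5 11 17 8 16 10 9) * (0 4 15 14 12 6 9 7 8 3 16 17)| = 30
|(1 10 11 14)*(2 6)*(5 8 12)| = |(1 10 11 14)(2 6)(5 8 12)| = 12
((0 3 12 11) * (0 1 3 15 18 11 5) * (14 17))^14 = ((0 15 18 11 1 3 12 5)(14 17))^14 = (0 12 1 18)(3 11 15 5)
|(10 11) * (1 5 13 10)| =|(1 5 13 10 11)| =5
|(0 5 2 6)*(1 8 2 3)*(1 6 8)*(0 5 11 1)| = |(0 11 1)(2 8)(3 6 5)| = 6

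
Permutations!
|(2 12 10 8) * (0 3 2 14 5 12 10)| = 8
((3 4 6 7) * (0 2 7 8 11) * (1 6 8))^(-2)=((0 2 7 3 4 8 11)(1 6))^(-2)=(0 8 3 2 11 4 7)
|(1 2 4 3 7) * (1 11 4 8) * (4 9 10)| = 6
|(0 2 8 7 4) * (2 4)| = 6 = |(0 4)(2 8 7)|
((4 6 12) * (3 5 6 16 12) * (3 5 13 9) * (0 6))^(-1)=(0 5 6)(3 9 13)(4 12 16)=((0 6 5)(3 13 9)(4 16 12))^(-1)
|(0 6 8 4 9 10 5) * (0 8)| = 10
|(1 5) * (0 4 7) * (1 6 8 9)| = 15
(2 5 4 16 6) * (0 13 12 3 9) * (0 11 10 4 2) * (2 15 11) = (0 13 12 3 9 2 5 15 11 10 4 16 6) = [13, 1, 5, 9, 16, 15, 0, 7, 8, 2, 4, 10, 3, 12, 14, 11, 6]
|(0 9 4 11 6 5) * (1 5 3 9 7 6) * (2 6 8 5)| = 28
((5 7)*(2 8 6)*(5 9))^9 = (9)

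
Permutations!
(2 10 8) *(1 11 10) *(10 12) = (1 11 12 10 8 2) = [0, 11, 1, 3, 4, 5, 6, 7, 2, 9, 8, 12, 10]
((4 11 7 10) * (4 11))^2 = (7 11 10)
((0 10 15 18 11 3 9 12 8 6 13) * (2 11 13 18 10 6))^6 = (0 18)(6 13)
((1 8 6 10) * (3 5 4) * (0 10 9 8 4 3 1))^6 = (10)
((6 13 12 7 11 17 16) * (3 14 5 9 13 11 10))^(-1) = (3 10 7 12 13 9 5 14)(6 16 17 11)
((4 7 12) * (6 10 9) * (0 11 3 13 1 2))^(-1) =(0 2 1 13 3 11)(4 12 7)(6 9 10)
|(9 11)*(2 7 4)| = |(2 7 4)(9 11)| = 6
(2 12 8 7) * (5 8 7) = (2 12 7)(5 8) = [0, 1, 12, 3, 4, 8, 6, 2, 5, 9, 10, 11, 7]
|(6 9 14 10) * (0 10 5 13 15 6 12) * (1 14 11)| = |(0 10 12)(1 14 5 13 15 6 9 11)| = 24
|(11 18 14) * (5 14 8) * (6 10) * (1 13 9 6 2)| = 30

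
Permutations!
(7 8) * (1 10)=[0, 10, 2, 3, 4, 5, 6, 8, 7, 9, 1]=(1 10)(7 8)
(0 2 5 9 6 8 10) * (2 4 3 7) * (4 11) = [11, 1, 5, 7, 3, 9, 8, 2, 10, 6, 0, 4] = (0 11 4 3 7 2 5 9 6 8 10)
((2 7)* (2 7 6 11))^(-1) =((2 6 11))^(-1) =(2 11 6)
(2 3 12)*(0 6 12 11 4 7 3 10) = (0 6 12 2 10)(3 11 4 7) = [6, 1, 10, 11, 7, 5, 12, 3, 8, 9, 0, 4, 2]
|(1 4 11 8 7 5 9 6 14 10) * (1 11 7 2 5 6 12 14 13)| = 40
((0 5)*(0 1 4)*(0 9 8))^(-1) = ((0 5 1 4 9 8))^(-1) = (0 8 9 4 1 5)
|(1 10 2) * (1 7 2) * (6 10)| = 6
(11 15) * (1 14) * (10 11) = (1 14)(10 11 15) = [0, 14, 2, 3, 4, 5, 6, 7, 8, 9, 11, 15, 12, 13, 1, 10]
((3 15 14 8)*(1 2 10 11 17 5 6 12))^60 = ((1 2 10 11 17 5 6 12)(3 15 14 8))^60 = (1 17)(2 5)(6 10)(11 12)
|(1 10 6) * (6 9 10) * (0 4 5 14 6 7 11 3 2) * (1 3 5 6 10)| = 35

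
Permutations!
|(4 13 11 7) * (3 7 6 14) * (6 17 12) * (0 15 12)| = |(0 15 12 6 14 3 7 4 13 11 17)| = 11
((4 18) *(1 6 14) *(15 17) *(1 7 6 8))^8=((1 8)(4 18)(6 14 7)(15 17))^8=(18)(6 7 14)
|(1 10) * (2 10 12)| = 4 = |(1 12 2 10)|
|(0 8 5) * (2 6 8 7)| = |(0 7 2 6 8 5)| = 6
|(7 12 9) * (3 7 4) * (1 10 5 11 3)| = 9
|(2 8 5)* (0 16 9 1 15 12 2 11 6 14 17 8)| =42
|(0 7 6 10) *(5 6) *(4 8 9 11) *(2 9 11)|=|(0 7 5 6 10)(2 9)(4 8 11)|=30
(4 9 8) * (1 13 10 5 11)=(1 13 10 5 11)(4 9 8)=[0, 13, 2, 3, 9, 11, 6, 7, 4, 8, 5, 1, 12, 10]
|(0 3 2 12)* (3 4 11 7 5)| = |(0 4 11 7 5 3 2 12)| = 8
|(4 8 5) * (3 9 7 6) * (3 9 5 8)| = |(3 5 4)(6 9 7)| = 3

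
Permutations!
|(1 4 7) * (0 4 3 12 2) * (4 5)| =|(0 5 4 7 1 3 12 2)| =8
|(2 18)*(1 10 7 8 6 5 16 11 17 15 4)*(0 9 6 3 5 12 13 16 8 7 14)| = 78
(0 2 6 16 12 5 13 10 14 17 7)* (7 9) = (0 2 6 16 12 5 13 10 14 17 9 7) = [2, 1, 6, 3, 4, 13, 16, 0, 8, 7, 14, 11, 5, 10, 17, 15, 12, 9]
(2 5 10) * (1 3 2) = (1 3 2 5 10) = [0, 3, 5, 2, 4, 10, 6, 7, 8, 9, 1]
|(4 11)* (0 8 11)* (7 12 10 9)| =4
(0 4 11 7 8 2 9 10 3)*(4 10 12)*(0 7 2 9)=(0 10 3 7 8 9 12 4 11 2)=[10, 1, 0, 7, 11, 5, 6, 8, 9, 12, 3, 2, 4]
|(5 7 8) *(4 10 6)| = |(4 10 6)(5 7 8)| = 3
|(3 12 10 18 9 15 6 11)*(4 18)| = 9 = |(3 12 10 4 18 9 15 6 11)|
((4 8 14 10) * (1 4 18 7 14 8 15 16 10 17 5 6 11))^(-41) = (1 14 15 5 10 11 7 4 17 16 6 18)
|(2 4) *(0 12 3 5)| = 4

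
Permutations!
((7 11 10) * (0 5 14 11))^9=(0 11)(5 10)(7 14)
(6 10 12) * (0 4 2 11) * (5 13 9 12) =(0 4 2 11)(5 13 9 12 6 10) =[4, 1, 11, 3, 2, 13, 10, 7, 8, 12, 5, 0, 6, 9]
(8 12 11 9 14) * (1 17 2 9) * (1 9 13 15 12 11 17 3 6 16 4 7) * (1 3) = (2 13 15 12 17)(3 6 16 4 7)(8 11 9 14) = [0, 1, 13, 6, 7, 5, 16, 3, 11, 14, 10, 9, 17, 15, 8, 12, 4, 2]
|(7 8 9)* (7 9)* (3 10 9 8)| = |(3 10 9 8 7)| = 5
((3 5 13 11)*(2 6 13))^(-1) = ((2 6 13 11 3 5))^(-1) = (2 5 3 11 13 6)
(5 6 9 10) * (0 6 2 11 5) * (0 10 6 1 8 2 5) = (0 1 8 2 11)(6 9) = [1, 8, 11, 3, 4, 5, 9, 7, 2, 6, 10, 0]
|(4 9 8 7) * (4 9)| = |(7 9 8)| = 3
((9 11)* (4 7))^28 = (11)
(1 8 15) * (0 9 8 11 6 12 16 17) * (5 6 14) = (0 9 8 15 1 11 14 5 6 12 16 17) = [9, 11, 2, 3, 4, 6, 12, 7, 15, 8, 10, 14, 16, 13, 5, 1, 17, 0]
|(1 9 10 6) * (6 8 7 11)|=|(1 9 10 8 7 11 6)|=7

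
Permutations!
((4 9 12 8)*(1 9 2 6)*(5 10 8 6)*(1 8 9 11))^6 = ((1 11)(2 5 10 9 12 6 8 4))^6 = (2 8 12 10)(4 6 9 5)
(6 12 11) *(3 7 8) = (3 7 8)(6 12 11) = [0, 1, 2, 7, 4, 5, 12, 8, 3, 9, 10, 6, 11]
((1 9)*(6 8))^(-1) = ((1 9)(6 8))^(-1) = (1 9)(6 8)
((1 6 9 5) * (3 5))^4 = (1 5 3 9 6)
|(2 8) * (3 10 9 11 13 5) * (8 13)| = 8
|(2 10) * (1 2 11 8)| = |(1 2 10 11 8)| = 5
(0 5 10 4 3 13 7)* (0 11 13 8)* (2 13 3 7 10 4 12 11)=(0 5 4 7 2 13 10 12 11 3 8)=[5, 1, 13, 8, 7, 4, 6, 2, 0, 9, 12, 3, 11, 10]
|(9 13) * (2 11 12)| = 6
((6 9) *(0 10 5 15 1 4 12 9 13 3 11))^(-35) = (0 10 5 15 1 4 12 9 6 13 3 11)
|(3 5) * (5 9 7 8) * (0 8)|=|(0 8 5 3 9 7)|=6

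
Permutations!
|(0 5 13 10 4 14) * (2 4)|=7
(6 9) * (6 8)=(6 9 8)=[0, 1, 2, 3, 4, 5, 9, 7, 6, 8]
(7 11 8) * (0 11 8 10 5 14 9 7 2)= (0 11 10 5 14 9 7 8 2)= [11, 1, 0, 3, 4, 14, 6, 8, 2, 7, 5, 10, 12, 13, 9]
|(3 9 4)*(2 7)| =|(2 7)(3 9 4)| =6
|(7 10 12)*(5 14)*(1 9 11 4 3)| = 30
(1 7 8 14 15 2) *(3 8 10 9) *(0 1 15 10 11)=[1, 7, 15, 8, 4, 5, 6, 11, 14, 3, 9, 0, 12, 13, 10, 2]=(0 1 7 11)(2 15)(3 8 14 10 9)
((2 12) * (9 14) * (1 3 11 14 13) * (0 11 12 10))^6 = (0 3 14 2 13)(1 11 12 9 10)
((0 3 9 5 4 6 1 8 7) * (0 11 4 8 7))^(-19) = (0 3 9 5 8)(1 7 11 4 6) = ((0 3 9 5 8)(1 7 11 4 6))^(-19)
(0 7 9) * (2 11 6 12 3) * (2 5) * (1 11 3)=[7, 11, 3, 5, 4, 2, 12, 9, 8, 0, 10, 6, 1]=(0 7 9)(1 11 6 12)(2 3 5)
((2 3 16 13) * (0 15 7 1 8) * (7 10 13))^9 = ((0 15 10 13 2 3 16 7 1 8))^9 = (0 8 1 7 16 3 2 13 10 15)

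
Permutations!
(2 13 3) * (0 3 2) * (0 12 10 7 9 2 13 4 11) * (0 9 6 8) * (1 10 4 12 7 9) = [3, 10, 12, 7, 11, 5, 8, 6, 0, 2, 9, 1, 4, 13] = (13)(0 3 7 6 8)(1 10 9 2 12 4 11)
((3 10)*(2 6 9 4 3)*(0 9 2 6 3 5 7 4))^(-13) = (0 9)(2 6 10 3)(4 7 5)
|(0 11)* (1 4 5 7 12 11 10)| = |(0 10 1 4 5 7 12 11)| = 8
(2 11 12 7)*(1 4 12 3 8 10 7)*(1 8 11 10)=(1 4 12 8)(2 10 7)(3 11)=[0, 4, 10, 11, 12, 5, 6, 2, 1, 9, 7, 3, 8]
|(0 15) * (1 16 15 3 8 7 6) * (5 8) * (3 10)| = 10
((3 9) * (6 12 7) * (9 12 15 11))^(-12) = ((3 12 7 6 15 11 9))^(-12) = (3 7 15 9 12 6 11)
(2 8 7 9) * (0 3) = (0 3)(2 8 7 9) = [3, 1, 8, 0, 4, 5, 6, 9, 7, 2]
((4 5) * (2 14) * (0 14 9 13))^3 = (0 9 14 13 2)(4 5)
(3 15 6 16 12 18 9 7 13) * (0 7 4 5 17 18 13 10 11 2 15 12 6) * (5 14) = (0 7 10 11 2 15)(3 12 13)(4 14 5 17 18 9)(6 16) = [7, 1, 15, 12, 14, 17, 16, 10, 8, 4, 11, 2, 13, 3, 5, 0, 6, 18, 9]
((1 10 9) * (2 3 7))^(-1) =((1 10 9)(2 3 7))^(-1) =(1 9 10)(2 7 3)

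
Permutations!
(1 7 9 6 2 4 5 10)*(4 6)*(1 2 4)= (1 7 9)(2 6 4 5 10)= [0, 7, 6, 3, 5, 10, 4, 9, 8, 1, 2]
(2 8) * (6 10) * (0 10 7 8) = (0 10 6 7 8 2) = [10, 1, 0, 3, 4, 5, 7, 8, 2, 9, 6]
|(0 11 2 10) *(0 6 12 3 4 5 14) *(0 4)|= 21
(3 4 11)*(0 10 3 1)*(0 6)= [10, 6, 2, 4, 11, 5, 0, 7, 8, 9, 3, 1]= (0 10 3 4 11 1 6)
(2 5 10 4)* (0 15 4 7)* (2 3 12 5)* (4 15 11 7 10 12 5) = (15)(0 11 7)(3 5 12 4) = [11, 1, 2, 5, 3, 12, 6, 0, 8, 9, 10, 7, 4, 13, 14, 15]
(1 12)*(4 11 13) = [0, 12, 2, 3, 11, 5, 6, 7, 8, 9, 10, 13, 1, 4] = (1 12)(4 11 13)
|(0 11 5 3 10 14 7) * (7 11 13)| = 15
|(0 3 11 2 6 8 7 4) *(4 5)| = 9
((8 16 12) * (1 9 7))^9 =(16)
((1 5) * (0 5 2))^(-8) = (5)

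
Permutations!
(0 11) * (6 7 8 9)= [11, 1, 2, 3, 4, 5, 7, 8, 9, 6, 10, 0]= (0 11)(6 7 8 9)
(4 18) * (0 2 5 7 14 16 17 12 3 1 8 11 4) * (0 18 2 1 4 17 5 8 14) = (18)(0 1 14 16 5 7)(2 8 11 17 12 3 4) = [1, 14, 8, 4, 2, 7, 6, 0, 11, 9, 10, 17, 3, 13, 16, 15, 5, 12, 18]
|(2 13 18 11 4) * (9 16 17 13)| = |(2 9 16 17 13 18 11 4)| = 8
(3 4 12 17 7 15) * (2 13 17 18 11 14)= (2 13 17 7 15 3 4 12 18 11 14)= [0, 1, 13, 4, 12, 5, 6, 15, 8, 9, 10, 14, 18, 17, 2, 3, 16, 7, 11]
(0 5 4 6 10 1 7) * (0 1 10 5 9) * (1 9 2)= (10)(0 2 1 7 9)(4 6 5)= [2, 7, 1, 3, 6, 4, 5, 9, 8, 0, 10]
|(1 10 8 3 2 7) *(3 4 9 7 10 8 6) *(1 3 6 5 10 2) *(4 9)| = |(1 8 9 7 3)(5 10)| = 10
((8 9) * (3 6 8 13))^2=((3 6 8 9 13))^2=(3 8 13 6 9)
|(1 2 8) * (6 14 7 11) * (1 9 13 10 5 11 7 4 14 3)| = 10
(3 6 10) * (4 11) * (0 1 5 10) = (0 1 5 10 3 6)(4 11) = [1, 5, 2, 6, 11, 10, 0, 7, 8, 9, 3, 4]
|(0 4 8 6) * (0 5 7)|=6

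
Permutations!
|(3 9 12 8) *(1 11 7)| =12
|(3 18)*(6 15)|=2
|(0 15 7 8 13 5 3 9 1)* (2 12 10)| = |(0 15 7 8 13 5 3 9 1)(2 12 10)| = 9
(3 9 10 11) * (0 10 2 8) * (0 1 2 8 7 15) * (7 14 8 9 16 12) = (0 10 11 3 16 12 7 15)(1 2 14 8) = [10, 2, 14, 16, 4, 5, 6, 15, 1, 9, 11, 3, 7, 13, 8, 0, 12]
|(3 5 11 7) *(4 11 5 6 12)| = 6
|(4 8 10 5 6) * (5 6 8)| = |(4 5 8 10 6)| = 5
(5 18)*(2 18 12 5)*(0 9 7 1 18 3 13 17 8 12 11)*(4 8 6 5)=(0 9 7 1 18 2 3 13 17 6 5 11)(4 8 12)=[9, 18, 3, 13, 8, 11, 5, 1, 12, 7, 10, 0, 4, 17, 14, 15, 16, 6, 2]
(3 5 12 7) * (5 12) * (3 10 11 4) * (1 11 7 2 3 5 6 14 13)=(1 11 4 5 6 14 13)(2 3 12)(7 10)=[0, 11, 3, 12, 5, 6, 14, 10, 8, 9, 7, 4, 2, 1, 13]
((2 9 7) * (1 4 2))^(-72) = ((1 4 2 9 7))^(-72) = (1 9 4 7 2)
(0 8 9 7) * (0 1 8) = [0, 8, 2, 3, 4, 5, 6, 1, 9, 7] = (1 8 9 7)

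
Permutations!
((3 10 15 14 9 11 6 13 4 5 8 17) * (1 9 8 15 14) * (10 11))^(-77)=(1 9 10 14 8 17 3 11 6 13 4 5 15)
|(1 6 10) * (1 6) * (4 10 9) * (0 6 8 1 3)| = |(0 6 9 4 10 8 1 3)| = 8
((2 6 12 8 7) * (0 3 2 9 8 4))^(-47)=(0 3 2 6 12 4)(7 9 8)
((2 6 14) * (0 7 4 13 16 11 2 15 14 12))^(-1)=(0 12 6 2 11 16 13 4 7)(14 15)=((0 7 4 13 16 11 2 6 12)(14 15))^(-1)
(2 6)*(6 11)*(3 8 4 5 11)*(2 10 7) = [0, 1, 3, 8, 5, 11, 10, 2, 4, 9, 7, 6] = (2 3 8 4 5 11 6 10 7)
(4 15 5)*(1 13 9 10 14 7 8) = (1 13 9 10 14 7 8)(4 15 5) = [0, 13, 2, 3, 15, 4, 6, 8, 1, 10, 14, 11, 12, 9, 7, 5]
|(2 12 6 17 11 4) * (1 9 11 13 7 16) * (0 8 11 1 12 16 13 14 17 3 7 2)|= |(0 8 11 4)(1 9)(2 16 12 6 3 7 13)(14 17)|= 28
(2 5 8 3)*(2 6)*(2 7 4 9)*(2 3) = [0, 1, 5, 6, 9, 8, 7, 4, 2, 3] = (2 5 8)(3 6 7 4 9)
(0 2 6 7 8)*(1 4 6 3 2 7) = (0 7 8)(1 4 6)(2 3) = [7, 4, 3, 2, 6, 5, 1, 8, 0]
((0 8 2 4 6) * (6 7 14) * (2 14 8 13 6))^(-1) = (0 6 13)(2 14 8 7 4)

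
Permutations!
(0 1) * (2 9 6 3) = [1, 0, 9, 2, 4, 5, 3, 7, 8, 6] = (0 1)(2 9 6 3)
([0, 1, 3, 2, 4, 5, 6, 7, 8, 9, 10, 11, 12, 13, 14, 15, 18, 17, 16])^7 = (2 3)(16 18)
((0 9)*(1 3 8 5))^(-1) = ((0 9)(1 3 8 5))^(-1) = (0 9)(1 5 8 3)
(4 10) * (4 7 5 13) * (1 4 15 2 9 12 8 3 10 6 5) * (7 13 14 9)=(1 4 6 5 14 9 12 8 3 10 13 15 2 7)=[0, 4, 7, 10, 6, 14, 5, 1, 3, 12, 13, 11, 8, 15, 9, 2]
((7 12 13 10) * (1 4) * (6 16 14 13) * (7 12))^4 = ((1 4)(6 16 14 13 10 12))^4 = (6 10 14)(12 13 16)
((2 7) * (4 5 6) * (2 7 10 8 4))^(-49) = ((2 10 8 4 5 6))^(-49) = (2 6 5 4 8 10)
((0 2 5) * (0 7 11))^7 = (0 5 11 2 7)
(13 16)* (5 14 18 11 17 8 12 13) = [0, 1, 2, 3, 4, 14, 6, 7, 12, 9, 10, 17, 13, 16, 18, 15, 5, 8, 11] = (5 14 18 11 17 8 12 13 16)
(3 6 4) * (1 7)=(1 7)(3 6 4)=[0, 7, 2, 6, 3, 5, 4, 1]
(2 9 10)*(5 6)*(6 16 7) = (2 9 10)(5 16 7 6) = [0, 1, 9, 3, 4, 16, 5, 6, 8, 10, 2, 11, 12, 13, 14, 15, 7]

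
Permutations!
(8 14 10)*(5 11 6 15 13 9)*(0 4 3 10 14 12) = [4, 1, 2, 10, 3, 11, 15, 7, 12, 5, 8, 6, 0, 9, 14, 13] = (0 4 3 10 8 12)(5 11 6 15 13 9)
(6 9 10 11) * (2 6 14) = [0, 1, 6, 3, 4, 5, 9, 7, 8, 10, 11, 14, 12, 13, 2] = (2 6 9 10 11 14)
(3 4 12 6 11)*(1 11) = [0, 11, 2, 4, 12, 5, 1, 7, 8, 9, 10, 3, 6] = (1 11 3 4 12 6)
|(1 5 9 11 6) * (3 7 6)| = 7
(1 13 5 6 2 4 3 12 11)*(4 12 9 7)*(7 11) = (1 13 5 6 2 12 7 4 3 9 11) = [0, 13, 12, 9, 3, 6, 2, 4, 8, 11, 10, 1, 7, 5]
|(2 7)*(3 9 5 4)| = 4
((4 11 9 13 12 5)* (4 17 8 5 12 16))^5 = ((4 11 9 13 16)(5 17 8))^5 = (5 8 17)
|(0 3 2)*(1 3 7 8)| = |(0 7 8 1 3 2)| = 6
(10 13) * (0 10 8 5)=[10, 1, 2, 3, 4, 0, 6, 7, 5, 9, 13, 11, 12, 8]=(0 10 13 8 5)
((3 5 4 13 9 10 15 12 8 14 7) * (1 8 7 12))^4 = ((1 8 14 12 7 3 5 4 13 9 10 15))^4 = (1 7 13)(3 9 8)(4 15 12)(5 10 14)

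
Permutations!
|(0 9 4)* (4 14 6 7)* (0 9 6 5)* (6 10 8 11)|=10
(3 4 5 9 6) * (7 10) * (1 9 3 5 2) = [0, 9, 1, 4, 2, 3, 5, 10, 8, 6, 7] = (1 9 6 5 3 4 2)(7 10)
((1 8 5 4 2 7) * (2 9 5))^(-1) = (1 7 2 8)(4 5 9)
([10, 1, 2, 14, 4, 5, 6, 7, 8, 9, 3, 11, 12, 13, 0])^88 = (14)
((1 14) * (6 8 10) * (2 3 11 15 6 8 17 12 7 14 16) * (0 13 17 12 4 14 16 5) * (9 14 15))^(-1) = (0 5 1 14 9 11 3 2 16 7 12 6 15 4 17 13)(8 10)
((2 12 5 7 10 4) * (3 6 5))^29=(2 7 3 4 5 12 10 6)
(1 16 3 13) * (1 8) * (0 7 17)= (0 7 17)(1 16 3 13 8)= [7, 16, 2, 13, 4, 5, 6, 17, 1, 9, 10, 11, 12, 8, 14, 15, 3, 0]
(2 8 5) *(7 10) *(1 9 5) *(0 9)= (0 9 5 2 8 1)(7 10)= [9, 0, 8, 3, 4, 2, 6, 10, 1, 5, 7]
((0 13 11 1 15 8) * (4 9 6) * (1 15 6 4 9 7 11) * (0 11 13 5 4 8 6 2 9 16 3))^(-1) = (0 3 16 6 15 11 8 9 2 1 13 7 4 5)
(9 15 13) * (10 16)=(9 15 13)(10 16)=[0, 1, 2, 3, 4, 5, 6, 7, 8, 15, 16, 11, 12, 9, 14, 13, 10]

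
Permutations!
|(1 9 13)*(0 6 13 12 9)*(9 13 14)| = 7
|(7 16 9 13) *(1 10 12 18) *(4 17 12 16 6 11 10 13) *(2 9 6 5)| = |(1 13 7 5 2 9 4 17 12 18)(6 11 10 16)| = 20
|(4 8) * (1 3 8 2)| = |(1 3 8 4 2)| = 5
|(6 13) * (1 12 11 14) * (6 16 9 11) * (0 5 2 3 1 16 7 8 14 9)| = |(0 5 2 3 1 12 6 13 7 8 14 16)(9 11)| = 12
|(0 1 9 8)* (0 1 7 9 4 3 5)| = |(0 7 9 8 1 4 3 5)| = 8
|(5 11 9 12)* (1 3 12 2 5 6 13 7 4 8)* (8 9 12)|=9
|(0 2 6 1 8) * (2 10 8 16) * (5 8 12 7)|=12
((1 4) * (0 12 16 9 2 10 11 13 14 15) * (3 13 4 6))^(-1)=(0 15 14 13 3 6 1 4 11 10 2 9 16 12)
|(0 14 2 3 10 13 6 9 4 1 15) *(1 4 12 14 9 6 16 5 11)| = 13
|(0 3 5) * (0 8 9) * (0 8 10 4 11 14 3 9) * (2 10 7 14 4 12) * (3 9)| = |(0 3 5 7 14 9 8)(2 10 12)(4 11)| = 42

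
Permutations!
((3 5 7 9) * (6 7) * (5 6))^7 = ((3 6 7 9))^7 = (3 9 7 6)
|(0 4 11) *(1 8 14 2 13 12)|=6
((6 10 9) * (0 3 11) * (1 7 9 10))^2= (0 11 3)(1 9)(6 7)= ((0 3 11)(1 7 9 6))^2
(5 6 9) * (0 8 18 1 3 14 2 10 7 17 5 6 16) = [8, 3, 10, 14, 4, 16, 9, 17, 18, 6, 7, 11, 12, 13, 2, 15, 0, 5, 1] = (0 8 18 1 3 14 2 10 7 17 5 16)(6 9)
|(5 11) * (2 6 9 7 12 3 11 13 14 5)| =|(2 6 9 7 12 3 11)(5 13 14)| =21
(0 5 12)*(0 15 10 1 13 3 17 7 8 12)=(0 5)(1 13 3 17 7 8 12 15 10)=[5, 13, 2, 17, 4, 0, 6, 8, 12, 9, 1, 11, 15, 3, 14, 10, 16, 7]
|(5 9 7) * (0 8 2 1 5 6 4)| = 9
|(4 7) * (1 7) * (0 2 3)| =|(0 2 3)(1 7 4)| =3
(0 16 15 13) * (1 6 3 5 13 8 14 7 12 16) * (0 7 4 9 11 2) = (0 1 6 3 5 13 7 12 16 15 8 14 4 9 11 2) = [1, 6, 0, 5, 9, 13, 3, 12, 14, 11, 10, 2, 16, 7, 4, 8, 15]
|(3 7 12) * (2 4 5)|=|(2 4 5)(3 7 12)|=3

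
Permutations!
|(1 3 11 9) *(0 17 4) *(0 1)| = 7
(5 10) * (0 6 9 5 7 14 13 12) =[6, 1, 2, 3, 4, 10, 9, 14, 8, 5, 7, 11, 0, 12, 13] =(0 6 9 5 10 7 14 13 12)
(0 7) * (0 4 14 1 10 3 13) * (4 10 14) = (0 7 10 3 13)(1 14) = [7, 14, 2, 13, 4, 5, 6, 10, 8, 9, 3, 11, 12, 0, 1]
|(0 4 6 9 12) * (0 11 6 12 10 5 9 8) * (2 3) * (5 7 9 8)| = 42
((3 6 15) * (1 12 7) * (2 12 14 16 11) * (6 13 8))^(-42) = (16)(3 6 13 15 8)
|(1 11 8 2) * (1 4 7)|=|(1 11 8 2 4 7)|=6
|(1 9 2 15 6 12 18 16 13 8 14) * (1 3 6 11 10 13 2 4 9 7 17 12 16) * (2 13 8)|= 10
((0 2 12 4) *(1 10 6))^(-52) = (12)(1 6 10)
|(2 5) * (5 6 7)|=|(2 6 7 5)|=4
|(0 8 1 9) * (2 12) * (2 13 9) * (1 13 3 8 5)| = 9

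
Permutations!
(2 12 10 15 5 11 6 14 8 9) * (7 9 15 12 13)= (2 13 7 9)(5 11 6 14 8 15)(10 12)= [0, 1, 13, 3, 4, 11, 14, 9, 15, 2, 12, 6, 10, 7, 8, 5]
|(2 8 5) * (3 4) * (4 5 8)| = 4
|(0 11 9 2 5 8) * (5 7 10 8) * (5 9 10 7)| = 12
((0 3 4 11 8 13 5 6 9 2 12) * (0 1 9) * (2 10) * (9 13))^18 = (0 9 13 4 2 6 8 1 3 10 5 11 12)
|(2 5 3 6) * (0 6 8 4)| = 7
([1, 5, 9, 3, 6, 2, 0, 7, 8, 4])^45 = (0 2 6 5 4 1 9)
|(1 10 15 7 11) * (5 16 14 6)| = 20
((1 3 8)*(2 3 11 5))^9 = ((1 11 5 2 3 8))^9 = (1 2)(3 11)(5 8)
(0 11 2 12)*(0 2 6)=(0 11 6)(2 12)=[11, 1, 12, 3, 4, 5, 0, 7, 8, 9, 10, 6, 2]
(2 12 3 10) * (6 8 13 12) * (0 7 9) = (0 7 9)(2 6 8 13 12 3 10) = [7, 1, 6, 10, 4, 5, 8, 9, 13, 0, 2, 11, 3, 12]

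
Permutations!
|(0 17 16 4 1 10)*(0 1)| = |(0 17 16 4)(1 10)| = 4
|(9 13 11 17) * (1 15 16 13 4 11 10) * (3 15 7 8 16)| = |(1 7 8 16 13 10)(3 15)(4 11 17 9)| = 12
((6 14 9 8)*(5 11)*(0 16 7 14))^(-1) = ((0 16 7 14 9 8 6)(5 11))^(-1) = (0 6 8 9 14 7 16)(5 11)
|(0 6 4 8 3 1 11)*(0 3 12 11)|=8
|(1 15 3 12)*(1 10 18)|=6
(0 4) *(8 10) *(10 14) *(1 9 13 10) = (0 4)(1 9 13 10 8 14) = [4, 9, 2, 3, 0, 5, 6, 7, 14, 13, 8, 11, 12, 10, 1]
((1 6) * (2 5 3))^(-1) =(1 6)(2 3 5)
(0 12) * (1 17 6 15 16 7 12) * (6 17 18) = (0 1 18 6 15 16 7 12) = [1, 18, 2, 3, 4, 5, 15, 12, 8, 9, 10, 11, 0, 13, 14, 16, 7, 17, 6]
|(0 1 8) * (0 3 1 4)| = 6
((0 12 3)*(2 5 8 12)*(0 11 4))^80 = (12)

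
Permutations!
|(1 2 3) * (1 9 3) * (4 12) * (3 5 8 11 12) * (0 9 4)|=6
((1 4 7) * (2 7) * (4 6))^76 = ((1 6 4 2 7))^76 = (1 6 4 2 7)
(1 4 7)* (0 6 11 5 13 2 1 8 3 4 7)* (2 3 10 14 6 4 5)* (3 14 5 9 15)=(0 4)(1 7 8 10 5 13 14 6 11 2)(3 9 15)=[4, 7, 1, 9, 0, 13, 11, 8, 10, 15, 5, 2, 12, 14, 6, 3]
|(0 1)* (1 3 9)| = 4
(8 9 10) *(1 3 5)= (1 3 5)(8 9 10)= [0, 3, 2, 5, 4, 1, 6, 7, 9, 10, 8]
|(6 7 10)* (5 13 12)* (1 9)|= 6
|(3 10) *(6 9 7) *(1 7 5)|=|(1 7 6 9 5)(3 10)|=10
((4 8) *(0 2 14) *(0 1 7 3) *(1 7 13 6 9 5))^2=((0 2 14 7 3)(1 13 6 9 5)(4 8))^2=(0 14 3 2 7)(1 6 5 13 9)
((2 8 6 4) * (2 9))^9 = (2 9 4 6 8)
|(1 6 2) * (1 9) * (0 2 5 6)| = 4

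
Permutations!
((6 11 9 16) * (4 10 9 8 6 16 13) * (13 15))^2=((16)(4 10 9 15 13)(6 11 8))^2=(16)(4 9 13 10 15)(6 8 11)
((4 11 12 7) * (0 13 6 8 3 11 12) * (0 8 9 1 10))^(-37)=(0 10 1 9 6 13)(3 8 11)(4 7 12)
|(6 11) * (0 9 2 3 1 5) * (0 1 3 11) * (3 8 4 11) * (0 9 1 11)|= 10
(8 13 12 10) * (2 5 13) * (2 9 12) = (2 5 13)(8 9 12 10) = [0, 1, 5, 3, 4, 13, 6, 7, 9, 12, 8, 11, 10, 2]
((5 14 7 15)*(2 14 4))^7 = (2 14 7 15 5 4)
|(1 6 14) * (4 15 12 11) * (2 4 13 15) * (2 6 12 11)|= |(1 12 2 4 6 14)(11 13 15)|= 6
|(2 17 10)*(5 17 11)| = |(2 11 5 17 10)| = 5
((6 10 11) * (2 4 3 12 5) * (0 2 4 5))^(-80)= (0 3 5)(2 12 4)(6 10 11)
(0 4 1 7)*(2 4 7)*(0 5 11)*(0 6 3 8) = (0 7 5 11 6 3 8)(1 2 4) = [7, 2, 4, 8, 1, 11, 3, 5, 0, 9, 10, 6]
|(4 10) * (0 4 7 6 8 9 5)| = |(0 4 10 7 6 8 9 5)| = 8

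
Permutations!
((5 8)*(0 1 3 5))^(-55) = (8) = ((0 1 3 5 8))^(-55)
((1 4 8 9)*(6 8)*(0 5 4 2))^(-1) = (0 2 1 9 8 6 4 5)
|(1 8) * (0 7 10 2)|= 4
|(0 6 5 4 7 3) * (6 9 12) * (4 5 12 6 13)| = 8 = |(0 9 6 12 13 4 7 3)|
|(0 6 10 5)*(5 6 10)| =4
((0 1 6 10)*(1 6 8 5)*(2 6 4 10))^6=(10)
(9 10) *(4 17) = [0, 1, 2, 3, 17, 5, 6, 7, 8, 10, 9, 11, 12, 13, 14, 15, 16, 4] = (4 17)(9 10)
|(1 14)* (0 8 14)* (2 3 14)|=|(0 8 2 3 14 1)|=6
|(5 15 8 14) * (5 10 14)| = |(5 15 8)(10 14)| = 6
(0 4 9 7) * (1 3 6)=[4, 3, 2, 6, 9, 5, 1, 0, 8, 7]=(0 4 9 7)(1 3 6)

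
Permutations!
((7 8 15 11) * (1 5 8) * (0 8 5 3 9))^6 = ((0 8 15 11 7 1 3 9))^6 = (0 3 7 15)(1 11 8 9)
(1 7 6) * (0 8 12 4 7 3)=(0 8 12 4 7 6 1 3)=[8, 3, 2, 0, 7, 5, 1, 6, 12, 9, 10, 11, 4]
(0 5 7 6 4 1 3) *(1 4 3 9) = (0 5 7 6 3)(1 9) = [5, 9, 2, 0, 4, 7, 3, 6, 8, 1]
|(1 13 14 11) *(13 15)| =5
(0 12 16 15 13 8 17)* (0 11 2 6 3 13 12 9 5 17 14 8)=[9, 1, 6, 13, 4, 17, 3, 7, 14, 5, 10, 2, 16, 0, 8, 12, 15, 11]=(0 9 5 17 11 2 6 3 13)(8 14)(12 16 15)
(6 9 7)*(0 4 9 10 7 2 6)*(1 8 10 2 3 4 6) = (0 6 2 1 8 10 7)(3 4 9) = [6, 8, 1, 4, 9, 5, 2, 0, 10, 3, 7]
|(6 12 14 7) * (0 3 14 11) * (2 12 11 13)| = 6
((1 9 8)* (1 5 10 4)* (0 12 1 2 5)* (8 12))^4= ((0 8)(1 9 12)(2 5 10 4))^4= (1 9 12)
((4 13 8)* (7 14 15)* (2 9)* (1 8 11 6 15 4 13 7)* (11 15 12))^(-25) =(1 15 13 8)(2 9)(4 14 7)(6 11 12)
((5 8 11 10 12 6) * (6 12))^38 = ((12)(5 8 11 10 6))^38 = (12)(5 10 8 6 11)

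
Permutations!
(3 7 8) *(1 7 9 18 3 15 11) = (1 7 8 15 11)(3 9 18) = [0, 7, 2, 9, 4, 5, 6, 8, 15, 18, 10, 1, 12, 13, 14, 11, 16, 17, 3]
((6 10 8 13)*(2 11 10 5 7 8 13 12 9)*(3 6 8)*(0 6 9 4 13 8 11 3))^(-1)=(0 7 5 6)(2 9 3)(4 12 8 10 11 13)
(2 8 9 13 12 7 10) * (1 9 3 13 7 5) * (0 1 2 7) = (0 1 9)(2 8 3 13 12 5)(7 10) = [1, 9, 8, 13, 4, 2, 6, 10, 3, 0, 7, 11, 5, 12]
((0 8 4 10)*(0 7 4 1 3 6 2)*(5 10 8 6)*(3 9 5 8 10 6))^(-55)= (0 3 8 1 9 5 6 2)(4 7 10)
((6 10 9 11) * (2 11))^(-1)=((2 11 6 10 9))^(-1)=(2 9 10 6 11)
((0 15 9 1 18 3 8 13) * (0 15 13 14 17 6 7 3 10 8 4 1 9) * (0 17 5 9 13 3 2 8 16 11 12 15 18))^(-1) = (0 1 4 3)(2 7 6 17 15 12 11 16 10 18 13 9 5 14 8)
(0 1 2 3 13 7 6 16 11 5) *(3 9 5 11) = (0 1 2 9 5)(3 13 7 6 16) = [1, 2, 9, 13, 4, 0, 16, 6, 8, 5, 10, 11, 12, 7, 14, 15, 3]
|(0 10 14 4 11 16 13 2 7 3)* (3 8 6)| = |(0 10 14 4 11 16 13 2 7 8 6 3)| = 12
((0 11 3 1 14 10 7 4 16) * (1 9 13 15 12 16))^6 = ((0 11 3 9 13 15 12 16)(1 14 10 7 4))^6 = (0 12 13 3)(1 14 10 7 4)(9 11 16 15)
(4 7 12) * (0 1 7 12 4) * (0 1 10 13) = (0 10 13)(1 7 4 12) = [10, 7, 2, 3, 12, 5, 6, 4, 8, 9, 13, 11, 1, 0]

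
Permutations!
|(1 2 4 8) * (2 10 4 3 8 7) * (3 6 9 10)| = 6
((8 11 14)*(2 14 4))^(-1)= ((2 14 8 11 4))^(-1)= (2 4 11 8 14)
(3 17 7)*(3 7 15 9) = (3 17 15 9) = [0, 1, 2, 17, 4, 5, 6, 7, 8, 3, 10, 11, 12, 13, 14, 9, 16, 15]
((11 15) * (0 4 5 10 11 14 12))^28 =(0 11)(4 15)(5 14)(10 12)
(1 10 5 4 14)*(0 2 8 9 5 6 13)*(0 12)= (0 2 8 9 5 4 14 1 10 6 13 12)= [2, 10, 8, 3, 14, 4, 13, 7, 9, 5, 6, 11, 0, 12, 1]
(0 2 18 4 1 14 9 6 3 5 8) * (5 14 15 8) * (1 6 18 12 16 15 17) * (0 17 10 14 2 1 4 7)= (0 1 10 14 9 18 7)(2 12 16 15 8 17 4 6 3)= [1, 10, 12, 2, 6, 5, 3, 0, 17, 18, 14, 11, 16, 13, 9, 8, 15, 4, 7]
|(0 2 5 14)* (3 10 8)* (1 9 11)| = |(0 2 5 14)(1 9 11)(3 10 8)| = 12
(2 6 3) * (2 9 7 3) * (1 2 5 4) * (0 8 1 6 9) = [8, 2, 9, 0, 6, 4, 5, 3, 1, 7] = (0 8 1 2 9 7 3)(4 6 5)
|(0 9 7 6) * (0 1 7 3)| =3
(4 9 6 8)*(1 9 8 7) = (1 9 6 7)(4 8) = [0, 9, 2, 3, 8, 5, 7, 1, 4, 6]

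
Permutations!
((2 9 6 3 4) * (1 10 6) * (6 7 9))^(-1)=((1 10 7 9)(2 6 3 4))^(-1)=(1 9 7 10)(2 4 3 6)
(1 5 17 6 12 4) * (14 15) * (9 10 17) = (1 5 9 10 17 6 12 4)(14 15) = [0, 5, 2, 3, 1, 9, 12, 7, 8, 10, 17, 11, 4, 13, 15, 14, 16, 6]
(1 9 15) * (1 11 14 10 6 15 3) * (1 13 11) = (1 9 3 13 11 14 10 6 15) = [0, 9, 2, 13, 4, 5, 15, 7, 8, 3, 6, 14, 12, 11, 10, 1]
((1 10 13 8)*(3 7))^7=(1 8 13 10)(3 7)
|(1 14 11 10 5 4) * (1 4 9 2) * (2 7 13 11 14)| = 6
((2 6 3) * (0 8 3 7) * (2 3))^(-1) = (0 7 6 2 8)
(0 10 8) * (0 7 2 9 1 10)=(1 10 8 7 2 9)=[0, 10, 9, 3, 4, 5, 6, 2, 7, 1, 8]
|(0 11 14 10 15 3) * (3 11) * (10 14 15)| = 2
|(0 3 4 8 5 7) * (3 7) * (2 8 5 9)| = |(0 7)(2 8 9)(3 4 5)| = 6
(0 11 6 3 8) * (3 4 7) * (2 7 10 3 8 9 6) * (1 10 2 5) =(0 11 5 1 10 3 9 6 4 2 7 8) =[11, 10, 7, 9, 2, 1, 4, 8, 0, 6, 3, 5]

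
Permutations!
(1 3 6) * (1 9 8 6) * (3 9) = (1 9 8 6 3) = [0, 9, 2, 1, 4, 5, 3, 7, 6, 8]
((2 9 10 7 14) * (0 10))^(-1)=((0 10 7 14 2 9))^(-1)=(0 9 2 14 7 10)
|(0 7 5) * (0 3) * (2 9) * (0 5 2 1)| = 10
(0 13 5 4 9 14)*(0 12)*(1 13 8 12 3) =[8, 13, 2, 1, 9, 4, 6, 7, 12, 14, 10, 11, 0, 5, 3] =(0 8 12)(1 13 5 4 9 14 3)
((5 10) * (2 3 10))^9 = (2 3 10 5)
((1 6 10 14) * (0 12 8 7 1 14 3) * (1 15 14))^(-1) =((0 12 8 7 15 14 1 6 10 3))^(-1) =(0 3 10 6 1 14 15 7 8 12)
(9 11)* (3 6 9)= (3 6 9 11)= [0, 1, 2, 6, 4, 5, 9, 7, 8, 11, 10, 3]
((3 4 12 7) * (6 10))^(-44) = ((3 4 12 7)(6 10))^(-44) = (12)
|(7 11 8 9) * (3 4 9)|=6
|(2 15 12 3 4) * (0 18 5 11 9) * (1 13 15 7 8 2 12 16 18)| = 9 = |(0 1 13 15 16 18 5 11 9)(2 7 8)(3 4 12)|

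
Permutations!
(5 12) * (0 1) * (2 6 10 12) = [1, 0, 6, 3, 4, 2, 10, 7, 8, 9, 12, 11, 5] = (0 1)(2 6 10 12 5)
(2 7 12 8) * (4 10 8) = (2 7 12 4 10 8) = [0, 1, 7, 3, 10, 5, 6, 12, 2, 9, 8, 11, 4]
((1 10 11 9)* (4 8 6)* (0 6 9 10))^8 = ((0 6 4 8 9 1)(10 11))^8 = (11)(0 4 9)(1 6 8)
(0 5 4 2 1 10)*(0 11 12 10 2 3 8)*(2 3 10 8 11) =[5, 3, 1, 11, 10, 4, 6, 7, 0, 9, 2, 12, 8] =(0 5 4 10 2 1 3 11 12 8)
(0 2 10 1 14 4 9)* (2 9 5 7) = (0 9)(1 14 4 5 7 2 10) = [9, 14, 10, 3, 5, 7, 6, 2, 8, 0, 1, 11, 12, 13, 4]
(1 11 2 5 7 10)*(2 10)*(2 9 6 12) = (1 11 10)(2 5 7 9 6 12) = [0, 11, 5, 3, 4, 7, 12, 9, 8, 6, 1, 10, 2]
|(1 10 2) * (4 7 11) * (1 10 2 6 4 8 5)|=9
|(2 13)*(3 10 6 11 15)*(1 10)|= 6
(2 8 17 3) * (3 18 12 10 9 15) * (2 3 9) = (2 8 17 18 12 10)(9 15) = [0, 1, 8, 3, 4, 5, 6, 7, 17, 15, 2, 11, 10, 13, 14, 9, 16, 18, 12]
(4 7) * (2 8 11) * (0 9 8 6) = (0 9 8 11 2 6)(4 7) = [9, 1, 6, 3, 7, 5, 0, 4, 11, 8, 10, 2]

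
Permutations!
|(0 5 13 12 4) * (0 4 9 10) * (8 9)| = 7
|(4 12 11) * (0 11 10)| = 5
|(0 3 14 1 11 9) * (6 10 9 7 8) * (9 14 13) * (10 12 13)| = |(0 3 10 14 1 11 7 8 6 12 13 9)| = 12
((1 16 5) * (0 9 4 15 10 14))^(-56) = ((0 9 4 15 10 14)(1 16 5))^(-56) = (0 10 4)(1 16 5)(9 14 15)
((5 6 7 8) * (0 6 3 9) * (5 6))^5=(0 5 3 9)(6 8 7)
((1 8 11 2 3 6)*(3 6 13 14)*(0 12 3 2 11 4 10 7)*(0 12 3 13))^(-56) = (1 7 2 4 13)(6 10 14 8 12)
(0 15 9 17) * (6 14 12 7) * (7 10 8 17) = (0 15 9 7 6 14 12 10 8 17) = [15, 1, 2, 3, 4, 5, 14, 6, 17, 7, 8, 11, 10, 13, 12, 9, 16, 0]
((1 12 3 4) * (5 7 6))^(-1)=((1 12 3 4)(5 7 6))^(-1)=(1 4 3 12)(5 6 7)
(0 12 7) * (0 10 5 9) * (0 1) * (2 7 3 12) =(0 2 7 10 5 9 1)(3 12) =[2, 0, 7, 12, 4, 9, 6, 10, 8, 1, 5, 11, 3]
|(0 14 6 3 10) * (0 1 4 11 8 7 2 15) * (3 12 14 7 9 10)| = 12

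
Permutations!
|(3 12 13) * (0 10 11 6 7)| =15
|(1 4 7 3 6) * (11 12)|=10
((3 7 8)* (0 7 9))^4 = ((0 7 8 3 9))^4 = (0 9 3 8 7)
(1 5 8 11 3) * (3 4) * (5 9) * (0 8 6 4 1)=(0 8 11 1 9 5 6 4 3)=[8, 9, 2, 0, 3, 6, 4, 7, 11, 5, 10, 1]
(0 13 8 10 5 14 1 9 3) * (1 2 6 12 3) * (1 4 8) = (0 13 1 9 4 8 10 5 14 2 6 12 3) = [13, 9, 6, 0, 8, 14, 12, 7, 10, 4, 5, 11, 3, 1, 2]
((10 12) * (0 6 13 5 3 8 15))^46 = (0 3 6 8 13 15 5)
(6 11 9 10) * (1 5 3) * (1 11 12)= (1 5 3 11 9 10 6 12)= [0, 5, 2, 11, 4, 3, 12, 7, 8, 10, 6, 9, 1]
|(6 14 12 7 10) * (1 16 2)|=|(1 16 2)(6 14 12 7 10)|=15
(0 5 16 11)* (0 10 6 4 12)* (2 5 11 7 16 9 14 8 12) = (0 11 10 6 4 2 5 9 14 8 12)(7 16) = [11, 1, 5, 3, 2, 9, 4, 16, 12, 14, 6, 10, 0, 13, 8, 15, 7]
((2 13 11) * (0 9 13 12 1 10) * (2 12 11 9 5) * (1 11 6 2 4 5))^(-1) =(0 10 1)(2 6)(4 5)(9 13)(11 12)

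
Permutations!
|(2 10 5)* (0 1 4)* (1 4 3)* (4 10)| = |(0 10 5 2 4)(1 3)| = 10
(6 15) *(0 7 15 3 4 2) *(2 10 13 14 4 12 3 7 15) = (0 15 6 7 2)(3 12)(4 10 13 14) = [15, 1, 0, 12, 10, 5, 7, 2, 8, 9, 13, 11, 3, 14, 4, 6]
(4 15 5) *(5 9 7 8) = (4 15 9 7 8 5) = [0, 1, 2, 3, 15, 4, 6, 8, 5, 7, 10, 11, 12, 13, 14, 9]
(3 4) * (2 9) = [0, 1, 9, 4, 3, 5, 6, 7, 8, 2] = (2 9)(3 4)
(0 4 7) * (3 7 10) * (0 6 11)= (0 4 10 3 7 6 11)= [4, 1, 2, 7, 10, 5, 11, 6, 8, 9, 3, 0]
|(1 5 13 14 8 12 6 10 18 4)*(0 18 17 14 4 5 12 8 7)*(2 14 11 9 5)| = |(0 18 2 14 7)(1 12 6 10 17 11 9 5 13 4)| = 10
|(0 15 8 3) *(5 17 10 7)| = |(0 15 8 3)(5 17 10 7)| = 4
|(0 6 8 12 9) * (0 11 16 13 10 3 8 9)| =10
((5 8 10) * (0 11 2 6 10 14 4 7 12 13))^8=((0 11 2 6 10 5 8 14 4 7 12 13))^8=(0 4 10)(2 12 8)(5 11 7)(6 13 14)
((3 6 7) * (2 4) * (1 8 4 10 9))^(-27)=(1 2)(4 9)(8 10)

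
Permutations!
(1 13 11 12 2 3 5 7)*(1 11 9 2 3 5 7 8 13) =(2 5 8 13 9)(3 7 11 12) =[0, 1, 5, 7, 4, 8, 6, 11, 13, 2, 10, 12, 3, 9]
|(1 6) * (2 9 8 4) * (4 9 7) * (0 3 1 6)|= 6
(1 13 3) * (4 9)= [0, 13, 2, 1, 9, 5, 6, 7, 8, 4, 10, 11, 12, 3]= (1 13 3)(4 9)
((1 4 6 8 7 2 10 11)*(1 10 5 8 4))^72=((2 5 8 7)(4 6)(10 11))^72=(11)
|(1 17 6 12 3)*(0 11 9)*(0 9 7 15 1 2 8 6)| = |(0 11 7 15 1 17)(2 8 6 12 3)| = 30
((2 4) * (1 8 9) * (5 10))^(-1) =(1 9 8)(2 4)(5 10)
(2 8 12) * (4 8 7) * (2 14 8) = (2 7 4)(8 12 14) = [0, 1, 7, 3, 2, 5, 6, 4, 12, 9, 10, 11, 14, 13, 8]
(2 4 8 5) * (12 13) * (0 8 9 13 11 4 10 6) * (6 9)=[8, 1, 10, 3, 6, 2, 0, 7, 5, 13, 9, 4, 11, 12]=(0 8 5 2 10 9 13 12 11 4 6)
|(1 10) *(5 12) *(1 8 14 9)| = |(1 10 8 14 9)(5 12)| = 10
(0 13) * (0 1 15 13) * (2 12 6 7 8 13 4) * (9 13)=[0, 15, 12, 3, 2, 5, 7, 8, 9, 13, 10, 11, 6, 1, 14, 4]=(1 15 4 2 12 6 7 8 9 13)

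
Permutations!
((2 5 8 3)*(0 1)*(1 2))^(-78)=(8)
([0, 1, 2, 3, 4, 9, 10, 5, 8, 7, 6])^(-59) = [0, 1, 2, 3, 4, 9, 10, 5, 8, 7, 6]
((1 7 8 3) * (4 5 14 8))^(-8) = ((1 7 4 5 14 8 3))^(-8) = (1 3 8 14 5 4 7)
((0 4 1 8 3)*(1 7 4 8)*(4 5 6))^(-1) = (0 3 8)(4 6 5 7)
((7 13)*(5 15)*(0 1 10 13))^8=((0 1 10 13 7)(5 15))^8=(15)(0 13 1 7 10)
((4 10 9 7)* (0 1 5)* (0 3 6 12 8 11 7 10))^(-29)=(0 1 5 3 6 12 8 11 7 4)(9 10)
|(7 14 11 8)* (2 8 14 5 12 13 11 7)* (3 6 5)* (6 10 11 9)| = |(2 8)(3 10 11 14 7)(5 12 13 9 6)| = 10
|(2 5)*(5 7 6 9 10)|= 6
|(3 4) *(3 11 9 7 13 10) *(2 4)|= 8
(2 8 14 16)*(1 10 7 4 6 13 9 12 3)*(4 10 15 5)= (1 15 5 4 6 13 9 12 3)(2 8 14 16)(7 10)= [0, 15, 8, 1, 6, 4, 13, 10, 14, 12, 7, 11, 3, 9, 16, 5, 2]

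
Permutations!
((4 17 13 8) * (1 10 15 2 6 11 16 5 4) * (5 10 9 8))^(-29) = (1 9 8)(2 6 11 16 10 15)(4 5 13 17)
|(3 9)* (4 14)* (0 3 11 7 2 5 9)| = 10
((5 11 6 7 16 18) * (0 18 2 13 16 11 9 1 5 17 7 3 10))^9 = (0 18 17 7 11 6 3 10)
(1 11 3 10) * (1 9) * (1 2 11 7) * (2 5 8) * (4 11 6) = (1 7)(2 6 4 11 3 10 9 5 8) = [0, 7, 6, 10, 11, 8, 4, 1, 2, 5, 9, 3]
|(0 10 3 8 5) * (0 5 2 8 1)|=4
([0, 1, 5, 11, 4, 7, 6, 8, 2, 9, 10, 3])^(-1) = (2 8 7 5)(3 11)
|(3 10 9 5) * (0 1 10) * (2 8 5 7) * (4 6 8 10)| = 28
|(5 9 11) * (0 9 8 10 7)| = 7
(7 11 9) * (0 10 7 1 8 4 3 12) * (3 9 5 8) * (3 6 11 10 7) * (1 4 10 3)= [7, 6, 2, 12, 9, 8, 11, 3, 10, 4, 1, 5, 0]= (0 7 3 12)(1 6 11 5 8 10)(4 9)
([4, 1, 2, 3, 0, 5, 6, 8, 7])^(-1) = [4, 1, 2, 3, 0, 5, 6, 8, 7]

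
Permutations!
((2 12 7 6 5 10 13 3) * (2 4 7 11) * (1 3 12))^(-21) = (1 3 4 7 6 5 10 13 12 11 2)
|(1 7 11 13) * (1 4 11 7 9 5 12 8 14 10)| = |(1 9 5 12 8 14 10)(4 11 13)| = 21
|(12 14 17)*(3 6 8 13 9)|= 15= |(3 6 8 13 9)(12 14 17)|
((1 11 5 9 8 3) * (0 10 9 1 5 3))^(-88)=(11)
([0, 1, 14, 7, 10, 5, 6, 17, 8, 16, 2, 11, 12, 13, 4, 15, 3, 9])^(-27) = (2 14 4 10)(3 9 7 16 17)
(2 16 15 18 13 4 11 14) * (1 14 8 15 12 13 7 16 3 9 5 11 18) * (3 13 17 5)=(1 14 2 13 4 18 7 16 12 17 5 11 8 15)(3 9)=[0, 14, 13, 9, 18, 11, 6, 16, 15, 3, 10, 8, 17, 4, 2, 1, 12, 5, 7]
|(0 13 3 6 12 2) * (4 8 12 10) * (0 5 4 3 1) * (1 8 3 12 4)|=11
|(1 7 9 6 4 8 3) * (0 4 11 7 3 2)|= 4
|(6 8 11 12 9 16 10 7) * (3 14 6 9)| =|(3 14 6 8 11 12)(7 9 16 10)| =12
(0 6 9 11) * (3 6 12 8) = (0 12 8 3 6 9 11) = [12, 1, 2, 6, 4, 5, 9, 7, 3, 11, 10, 0, 8]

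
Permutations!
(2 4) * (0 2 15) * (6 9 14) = (0 2 4 15)(6 9 14) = [2, 1, 4, 3, 15, 5, 9, 7, 8, 14, 10, 11, 12, 13, 6, 0]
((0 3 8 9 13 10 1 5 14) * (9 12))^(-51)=(0 14 5 1 10 13 9 12 8 3)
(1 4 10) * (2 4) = [0, 2, 4, 3, 10, 5, 6, 7, 8, 9, 1] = (1 2 4 10)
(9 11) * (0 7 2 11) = (0 7 2 11 9) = [7, 1, 11, 3, 4, 5, 6, 2, 8, 0, 10, 9]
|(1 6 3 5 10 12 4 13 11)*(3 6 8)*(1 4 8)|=|(3 5 10 12 8)(4 13 11)|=15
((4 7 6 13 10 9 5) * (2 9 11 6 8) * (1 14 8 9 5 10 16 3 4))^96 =(1 14 8 2 5)(3 6 9)(4 13 10)(7 16 11)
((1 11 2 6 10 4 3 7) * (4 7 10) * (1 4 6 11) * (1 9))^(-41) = (1 9)(2 11)(3 4 7 10)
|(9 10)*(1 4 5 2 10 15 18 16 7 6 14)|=12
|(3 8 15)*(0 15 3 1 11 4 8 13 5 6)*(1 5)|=12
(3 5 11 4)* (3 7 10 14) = (3 5 11 4 7 10 14) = [0, 1, 2, 5, 7, 11, 6, 10, 8, 9, 14, 4, 12, 13, 3]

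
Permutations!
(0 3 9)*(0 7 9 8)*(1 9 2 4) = (0 3 8)(1 9 7 2 4) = [3, 9, 4, 8, 1, 5, 6, 2, 0, 7]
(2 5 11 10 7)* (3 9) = (2 5 11 10 7)(3 9) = [0, 1, 5, 9, 4, 11, 6, 2, 8, 3, 7, 10]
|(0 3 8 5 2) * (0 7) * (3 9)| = |(0 9 3 8 5 2 7)| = 7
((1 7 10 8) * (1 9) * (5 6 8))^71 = ((1 7 10 5 6 8 9))^71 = (1 7 10 5 6 8 9)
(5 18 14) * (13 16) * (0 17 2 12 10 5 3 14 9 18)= (0 17 2 12 10 5)(3 14)(9 18)(13 16)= [17, 1, 12, 14, 4, 0, 6, 7, 8, 18, 5, 11, 10, 16, 3, 15, 13, 2, 9]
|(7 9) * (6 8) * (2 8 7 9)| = 4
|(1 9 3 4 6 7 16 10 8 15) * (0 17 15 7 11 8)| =|(0 17 15 1 9 3 4 6 11 8 7 16 10)| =13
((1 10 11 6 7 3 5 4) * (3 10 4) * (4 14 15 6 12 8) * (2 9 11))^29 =(1 10 8 6 11 14 2 4 7 12 15 9)(3 5)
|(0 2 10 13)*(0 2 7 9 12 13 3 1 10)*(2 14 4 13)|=15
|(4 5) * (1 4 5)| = 2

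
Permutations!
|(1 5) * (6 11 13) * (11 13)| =|(1 5)(6 13)| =2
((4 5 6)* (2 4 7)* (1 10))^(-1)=((1 10)(2 4 5 6 7))^(-1)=(1 10)(2 7 6 5 4)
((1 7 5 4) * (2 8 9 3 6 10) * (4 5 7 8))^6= (1 2 6 9)(3 8 4 10)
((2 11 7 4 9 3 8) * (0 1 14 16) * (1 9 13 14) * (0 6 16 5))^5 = ((0 9 3 8 2 11 7 4 13 14 5)(6 16))^5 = (0 11 5 2 14 8 13 3 4 9 7)(6 16)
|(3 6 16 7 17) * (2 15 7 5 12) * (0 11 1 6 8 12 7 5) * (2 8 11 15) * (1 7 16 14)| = 12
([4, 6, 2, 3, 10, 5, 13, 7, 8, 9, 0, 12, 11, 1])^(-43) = (0 10 4)(1 13 6)(11 12)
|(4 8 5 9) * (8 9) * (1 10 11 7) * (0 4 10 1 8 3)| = |(0 4 9 10 11 7 8 5 3)| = 9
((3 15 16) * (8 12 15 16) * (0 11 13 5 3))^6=(16)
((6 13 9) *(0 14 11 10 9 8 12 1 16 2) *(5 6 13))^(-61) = (0 13 2 9 16 10 1 11 12 14 8)(5 6)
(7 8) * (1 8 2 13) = (1 8 7 2 13) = [0, 8, 13, 3, 4, 5, 6, 2, 7, 9, 10, 11, 12, 1]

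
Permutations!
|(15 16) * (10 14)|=2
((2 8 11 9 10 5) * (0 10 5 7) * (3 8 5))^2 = (0 7 10)(3 11)(8 9)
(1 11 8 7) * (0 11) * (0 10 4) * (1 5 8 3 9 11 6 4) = (0 6 4)(1 10)(3 9 11)(5 8 7) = [6, 10, 2, 9, 0, 8, 4, 5, 7, 11, 1, 3]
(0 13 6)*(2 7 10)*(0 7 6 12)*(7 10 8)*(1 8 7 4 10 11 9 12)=(0 13 1 8 4 10 2 6 11 9 12)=[13, 8, 6, 3, 10, 5, 11, 7, 4, 12, 2, 9, 0, 1]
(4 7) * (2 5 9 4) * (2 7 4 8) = (2 5 9 8) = [0, 1, 5, 3, 4, 9, 6, 7, 2, 8]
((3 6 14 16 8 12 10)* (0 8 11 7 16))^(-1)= (0 14 6 3 10 12 8)(7 11 16)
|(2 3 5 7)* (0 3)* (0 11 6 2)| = |(0 3 5 7)(2 11 6)| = 12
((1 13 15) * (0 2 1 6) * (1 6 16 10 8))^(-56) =(0 2 6)(1 10 15)(8 16 13)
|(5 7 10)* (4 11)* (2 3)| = |(2 3)(4 11)(5 7 10)| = 6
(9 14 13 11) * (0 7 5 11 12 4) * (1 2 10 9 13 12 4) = (0 7 5 11 13 4)(1 2 10 9 14 12) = [7, 2, 10, 3, 0, 11, 6, 5, 8, 14, 9, 13, 1, 4, 12]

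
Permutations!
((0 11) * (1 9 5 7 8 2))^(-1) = (0 11)(1 2 8 7 5 9)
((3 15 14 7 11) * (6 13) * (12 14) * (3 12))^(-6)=(15)(7 12)(11 14)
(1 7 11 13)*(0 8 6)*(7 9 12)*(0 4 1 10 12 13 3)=[8, 9, 2, 0, 1, 5, 4, 11, 6, 13, 12, 3, 7, 10]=(0 8 6 4 1 9 13 10 12 7 11 3)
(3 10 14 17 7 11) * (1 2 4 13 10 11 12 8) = (1 2 4 13 10 14 17 7 12 8)(3 11) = [0, 2, 4, 11, 13, 5, 6, 12, 1, 9, 14, 3, 8, 10, 17, 15, 16, 7]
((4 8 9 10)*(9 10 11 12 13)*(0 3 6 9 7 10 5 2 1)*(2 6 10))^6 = ((0 3 10 4 8 5 6 9 11 12 13 7 2 1))^6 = (0 6 2 8 13 10 11)(1 5 7 4 12 3 9)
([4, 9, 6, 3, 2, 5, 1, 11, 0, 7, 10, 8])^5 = (0 9 4 7 2 11 6 8 1)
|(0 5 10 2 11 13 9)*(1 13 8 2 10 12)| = |(0 5 12 1 13 9)(2 11 8)| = 6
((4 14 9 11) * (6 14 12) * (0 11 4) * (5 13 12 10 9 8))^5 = (0 11)(4 9 10)(5 8 14 6 12 13)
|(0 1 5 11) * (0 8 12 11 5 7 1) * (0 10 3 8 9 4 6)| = |(0 10 3 8 12 11 9 4 6)(1 7)| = 18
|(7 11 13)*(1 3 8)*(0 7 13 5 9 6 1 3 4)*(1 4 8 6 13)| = |(0 7 11 5 9 13 1 8 3 6 4)| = 11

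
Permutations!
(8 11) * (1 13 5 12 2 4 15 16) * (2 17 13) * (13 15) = (1 2 4 13 5 12 17 15 16)(8 11) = [0, 2, 4, 3, 13, 12, 6, 7, 11, 9, 10, 8, 17, 5, 14, 16, 1, 15]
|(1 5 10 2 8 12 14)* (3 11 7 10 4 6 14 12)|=30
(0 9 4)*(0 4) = [9, 1, 2, 3, 4, 5, 6, 7, 8, 0] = (0 9)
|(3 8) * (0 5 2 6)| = |(0 5 2 6)(3 8)| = 4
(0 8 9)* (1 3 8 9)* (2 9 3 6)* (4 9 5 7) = [3, 6, 5, 8, 9, 7, 2, 4, 1, 0] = (0 3 8 1 6 2 5 7 4 9)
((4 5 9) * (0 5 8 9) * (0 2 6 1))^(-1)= (0 1 6 2 5)(4 9 8)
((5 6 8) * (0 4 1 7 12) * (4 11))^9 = (0 1)(4 12)(7 11)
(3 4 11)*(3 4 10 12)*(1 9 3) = [0, 9, 2, 10, 11, 5, 6, 7, 8, 3, 12, 4, 1] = (1 9 3 10 12)(4 11)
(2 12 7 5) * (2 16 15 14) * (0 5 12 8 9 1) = [5, 0, 8, 3, 4, 16, 6, 12, 9, 1, 10, 11, 7, 13, 2, 14, 15] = (0 5 16 15 14 2 8 9 1)(7 12)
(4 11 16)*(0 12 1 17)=(0 12 1 17)(4 11 16)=[12, 17, 2, 3, 11, 5, 6, 7, 8, 9, 10, 16, 1, 13, 14, 15, 4, 0]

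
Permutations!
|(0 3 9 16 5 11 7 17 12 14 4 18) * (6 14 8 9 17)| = |(0 3 17 12 8 9 16 5 11 7 6 14 4 18)| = 14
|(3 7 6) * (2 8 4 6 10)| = |(2 8 4 6 3 7 10)| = 7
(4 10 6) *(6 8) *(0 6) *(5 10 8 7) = [6, 1, 2, 3, 8, 10, 4, 5, 0, 9, 7] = (0 6 4 8)(5 10 7)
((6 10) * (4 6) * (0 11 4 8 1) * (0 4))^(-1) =(0 11)(1 8 10 6 4)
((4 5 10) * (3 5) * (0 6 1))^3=((0 6 1)(3 5 10 4))^3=(3 4 10 5)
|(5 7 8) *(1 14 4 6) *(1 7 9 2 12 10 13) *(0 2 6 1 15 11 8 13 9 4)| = 15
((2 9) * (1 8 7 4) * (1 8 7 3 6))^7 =((1 7 4 8 3 6)(2 9))^7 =(1 7 4 8 3 6)(2 9)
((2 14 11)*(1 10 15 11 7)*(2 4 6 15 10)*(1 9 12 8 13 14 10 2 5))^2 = (4 15)(6 11)(7 12 13)(8 14 9)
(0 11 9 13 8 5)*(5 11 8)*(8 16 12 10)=[16, 1, 2, 3, 4, 0, 6, 7, 11, 13, 8, 9, 10, 5, 14, 15, 12]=(0 16 12 10 8 11 9 13 5)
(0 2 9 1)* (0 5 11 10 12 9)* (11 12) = (0 2)(1 5 12 9)(10 11) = [2, 5, 0, 3, 4, 12, 6, 7, 8, 1, 11, 10, 9]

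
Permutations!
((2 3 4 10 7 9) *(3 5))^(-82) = (2 3 10 9 5 4 7)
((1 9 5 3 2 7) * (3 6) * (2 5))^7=((1 9 2 7)(3 5 6))^7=(1 7 2 9)(3 5 6)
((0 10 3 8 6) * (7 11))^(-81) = ((0 10 3 8 6)(7 11))^(-81) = (0 6 8 3 10)(7 11)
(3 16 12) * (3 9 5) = (3 16 12 9 5) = [0, 1, 2, 16, 4, 3, 6, 7, 8, 5, 10, 11, 9, 13, 14, 15, 12]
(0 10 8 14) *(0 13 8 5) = (0 10 5)(8 14 13) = [10, 1, 2, 3, 4, 0, 6, 7, 14, 9, 5, 11, 12, 8, 13]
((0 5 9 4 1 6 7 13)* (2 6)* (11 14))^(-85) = ((0 5 9 4 1 2 6 7 13)(11 14))^(-85) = (0 2 5 6 9 7 4 13 1)(11 14)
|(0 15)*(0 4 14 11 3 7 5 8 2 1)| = 11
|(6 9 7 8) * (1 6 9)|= 6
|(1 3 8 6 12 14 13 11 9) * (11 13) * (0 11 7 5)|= |(0 11 9 1 3 8 6 12 14 7 5)|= 11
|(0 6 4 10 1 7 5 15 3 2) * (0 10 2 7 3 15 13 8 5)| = 24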